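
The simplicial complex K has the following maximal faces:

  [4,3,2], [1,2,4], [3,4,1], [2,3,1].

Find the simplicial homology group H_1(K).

H_1 ≅ 0.

Fix the vertex order 1 < 2 < 3 < 4 and write every simplex with vertices in increasing order. Then dim K = 2 and the simplices of K are:

  0-simplices (4): [1], [2], [3], [4]
  1-simplices (6): [1,2], [1,3], [1,4], [2,3], [2,4], [3,4]
  2-simplices (4): [1,2,3], [1,2,4], [1,3,4], [2,3,4]

so the chain groups are C_0 ≅ Z^4, C_1 ≅ Z^6, C_2 ≅ Z^4.

The boundary map ∂_1: C_1 → C_0 is given by ∂[p,q] = [q] − [p]. For instance
  ∂[3,4] = [4] − [3].
As a 4×6 matrix over Z this has rank 3, with invariant factors (1,1,1).

The boundary map ∂_2: C_2 → C_1 sends each 2-simplex [p,q,r] to [q,r] − [p,r] + [p,q]. For instance
  ∂[2,3,4] = [3,4] − [2,4] + [2,3],
  ∂[1,2,3] = [2,3] − [1,3] + [1,2].
As a 6×4 matrix over Z this has rank 3, with invariant factors (1,1,1).

From H_k ≅ ker(∂_k) / im(∂_{k+1}) we obtain:

  H_1: rank ker ∂_1 − rank ∂_2 = (6 − 3) − 3 = 0, and the invariant factors of ∂_2 are all 1, so H_1 = 0.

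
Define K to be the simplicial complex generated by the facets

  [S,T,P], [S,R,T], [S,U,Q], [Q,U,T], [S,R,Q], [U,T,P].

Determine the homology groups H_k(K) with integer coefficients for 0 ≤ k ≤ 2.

H_0 = Z,  H_1 = Z,  H_2 = 0.

Fix the vertex order P < Q < R < S < T < U and write every simplex with vertices in increasing order. Then dim K = 2 and the simplices of K are:

  0-simplices (6): P, Q, R, S, T, U
  1-simplices (12): PS, PT, PU, QR, QS, QT, QU, RS, RT, ST, SU, TU
  2-simplices (6): PST, PTU, QRS, QSU, QTU, RST

giving chain groups C_0 ≅ Z^6, C_1 ≅ Z^12, C_2 ≅ Z^6.

Boundary ∂_1: C_1 → C_0 is given by ∂[p,q] = [q] − [p]. For instance
  ∂QS = S − Q.
The 6×12 boundary matrix has rank 5 and Smith normal form diag(1,1,1,1,1).

∂_2: C_2 → C_1 sends each 2-simplex [p,q,r] to [q,r] − [p,r] + [p,q]. For instance
  ∂QTU = TU − QU + QT,
  ∂QSU = SU − QU + QS.
The resulting 12×6 matrix has rank 6, and its Smith normal form has invariant factors (1,1,1,1,1,1).

Reading off H_k = ker ∂_k / im ∂_{k+1}:

  H_0: rank C_0 − rank ∂_1 = 6 − 5 = 1, and the invariant factors of ∂_1 are all 1, so H_0 = Z.
  H_1: rank ker ∂_1 − rank ∂_2 = (12 − 5) − 6 = 1, and the invariant factors of ∂_2 are all 1, so H_1 = Z.
  H_2: rank ker ∂_2 − rank ∂_3 = (6 − 6) − 0 = 0, and there is no ∂_3, so H_2 = 0.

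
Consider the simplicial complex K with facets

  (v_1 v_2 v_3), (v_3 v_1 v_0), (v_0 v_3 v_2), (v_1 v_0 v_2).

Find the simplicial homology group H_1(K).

We work with the vertex ordering v_0 < v_1 < v_2 < v_3. The simplices of K, each written with vertices in increasing order, are:

  0-simplices (4): [v_0], [v_1], [v_2], [v_3]
  1-simplices (6): [v_0,v_1], [v_0,v_2], [v_0,v_3], [v_1,v_2], [v_1,v_3], [v_2,v_3]
  2-simplices (4): [v_0,v_1,v_2], [v_0,v_1,v_3], [v_0,v_2,v_3], [v_1,v_2,v_3]

Hence C_0 ≅ Z^4, C_1 ≅ Z^6, C_2 ≅ Z^4.

The boundary map ∂_1: C_1 → C_0 maps an edge to its endpoints' difference, ∂[p,q] = q − p.
The 4×6 boundary matrix has rank 3 and Smith normal form diag(1,1,1).

The boundary map ∂_2: C_2 → C_1 sends each 2-simplex [p,q,r] to [q,r] − [p,r] + [p,q]. For instance
  ∂[v_1,v_2,v_3] = [v_2,v_3] − [v_1,v_3] + [v_1,v_2],
  ∂[v_0,v_1,v_2] = [v_1,v_2] − [v_0,v_2] + [v_0,v_1].
This gives a 6×4 integer matrix of rank 3; reducing to Smith normal form yields diagonal entries (1,1,1).

Now H_k = ker ∂_k / im ∂_{k+1}, so:

  H_1: rank ker ∂_1 − rank ∂_2 = (6 − 3) − 3 = 0, and the invariant factors of ∂_2 are all 1, so H_1 = 0.

H_1 = 0.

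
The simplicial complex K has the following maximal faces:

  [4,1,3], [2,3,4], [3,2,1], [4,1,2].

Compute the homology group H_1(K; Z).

Take the total order 1 < 2 < 3 < 4 on the vertex set. Then K (dimension 2) consists of the simplices:

  0-simplices (4): [1], [2], [3], [4]
  1-simplices (6): [1,2], [1,3], [1,4], [2,3], [2,4], [3,4]
  2-simplices (4): [1,2,3], [1,2,4], [1,3,4], [2,3,4]

giving chain groups C_0 ≅ Z^4, C_1 ≅ Z^6, C_2 ≅ Z^4.

The boundary map ∂_1: C_1 → C_0 maps an edge to its endpoints' difference, ∂[p,q] = q − p. For instance
  ∂[3,4] = [4] − [3].
As a 4×6 matrix over Z this has rank 3, with invariant factors (1,1,1).

∂_2: C_2 → C_1 acts by ∂[p,q,r] = [q,r] − [p,r] + [p,q]. For instance
  ∂[1,2,4] = [2,4] − [1,4] + [1,2],
  ∂[2,3,4] = [3,4] − [2,4] + [2,3].
The 6×4 boundary matrix has rank 3 and Smith normal form diag(1,1,1).

Computing H_k = (kernel of ∂_k) / (image of ∂_{k+1}):

  H_1: rank ker ∂_1 − rank ∂_2 = (6 − 3) − 3 = 0, and the invariant factors of ∂_2 are all 1, so H_1 ≅ 0.

(K is a triangulation of the 2-sphere S^2.)

H_1 ≅ 0.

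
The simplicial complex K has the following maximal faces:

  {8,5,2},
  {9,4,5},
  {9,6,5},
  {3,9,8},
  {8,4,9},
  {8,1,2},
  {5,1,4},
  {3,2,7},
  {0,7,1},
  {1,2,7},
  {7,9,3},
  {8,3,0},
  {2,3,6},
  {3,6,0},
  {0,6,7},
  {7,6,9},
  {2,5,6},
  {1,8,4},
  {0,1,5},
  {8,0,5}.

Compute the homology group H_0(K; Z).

Order the vertices as 0 < 1 < 2 < 3 < 4 < 5 < 6 < 7 < 8 < 9. Listing each simplex with vertices in this order, K has dimension 2 with simplices:

  0-simplices (10): [0], [1], [2], [3], [4], [5], [6], [7], [8], [9]
  1-simplices (30): (30 of them)
  2-simplices (20): (20 of them)

giving chain groups C_0 ≅ Z^10, C_1 ≅ Z^30, C_2 ≅ Z^20.

∂_1: C_1 → C_0 maps an edge to its endpoints' difference, ∂[p,q] = q − p. For instance
  ∂[1,2] = [2] − [1].
This gives a 10×30 integer matrix of rank 9; reducing to Smith normal form yields diagonal entries (1,1,1,1,1,1,1,1,1).

Boundary ∂_2: C_2 → C_1 maps a triangle to the signed sum of its edges. For instance
  ∂[2,5,8] = [5,8] − [2,8] + [2,5],
  ∂[2,3,6] = [3,6] − [2,6] + [2,3].
The resulting 30×20 matrix has rank 20, and its Smith normal form has invariant factors (1,1,1,1,1,1,1,1,1,1,1,1,1,1,1,1,1,1,1,2).

Now H_k = ker ∂_k / im ∂_{k+1}, so:

  H_0: rank C_0 − rank ∂_1 = 10 − 9 = 1, and the invariant factors of ∂_1 are all 1, so H_0 = Z.

H_0 ≅ Z.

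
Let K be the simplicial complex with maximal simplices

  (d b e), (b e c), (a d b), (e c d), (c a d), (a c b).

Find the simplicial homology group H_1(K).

Take the total order a < b < c < d < e on the vertex set. Then K (dimension 2) consists of the simplices:

  0-simplices (5): a, b, c, d, e
  1-simplices (9): ab, ac, ad, bc, bd, be, cd, ce, de
  2-simplices (6): abc, abd, acd, bce, bde, cde

giving chain groups C_0 ≅ Z^5, C_1 ≅ Z^9, C_2 ≅ Z^6.

Boundary ∂_1: C_1 → C_0 is given by ∂[p,q] = [q] − [p]. For instance
  ∂de = e − d.
The 5×9 boundary matrix has rank 4 and Smith normal form diag(1,1,1,1).

Boundary ∂_2: C_2 → C_1 sends each 2-simplex [p,q,r] to [q,r] − [p,r] + [p,q]. For instance
  ∂abc = bc − ac + ab,
  ∂abd = bd − ad + ab.
The 9×6 boundary matrix has rank 5 and Smith normal form diag(1,1,1,1,1).

Now H_k = ker ∂_k / im ∂_{k+1}, so:

  H_1: rank ker ∂_1 − rank ∂_2 = (9 − 4) − 5 = 0, and the invariant factors of ∂_2 are all 1, so H_1 ≅ 0.

H_1 = 0.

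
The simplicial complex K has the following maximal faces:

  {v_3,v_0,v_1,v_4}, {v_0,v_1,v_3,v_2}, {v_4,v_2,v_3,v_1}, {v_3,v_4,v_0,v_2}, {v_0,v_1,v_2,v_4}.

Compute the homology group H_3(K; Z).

We work with the vertex ordering v_0 < v_1 < v_2 < v_3 < v_4. The simplices of K, each written with vertices in increasing order, are:

  0-simplices (5): [v_0], [v_1], [v_2], [v_3], [v_4]
  1-simplices (10): [v_0,v_1], [v_0,v_2], [v_0,v_3], [v_0,v_4], [v_1,v_2], [v_1,v_3], [v_1,v_4], [v_2,v_3], [v_2,v_4], [v_3,v_4]
  2-simplices (10): [v_0,v_1,v_2], [v_0,v_1,v_3], [v_0,v_1,v_4], [v_0,v_2,v_3], [v_0,v_2,v_4], [v_0,v_3,v_4], [v_1,v_2,v_3], [v_1,v_2,v_4], [v_1,v_3,v_4], [v_2,v_3,v_4]
  3-simplices (5): [v_0,v_1,v_2,v_3], [v_0,v_1,v_2,v_4], [v_0,v_1,v_3,v_4], [v_0,v_2,v_3,v_4], [v_1,v_2,v_3,v_4]

so the chain groups are C_0 ≅ Z^5, C_1 ≅ Z^10, C_2 ≅ Z^10, C_3 ≅ Z^5.

∂_1: C_1 → C_0 maps an edge to its endpoints' difference, ∂[p,q] = q − p. For instance
  ∂[v_3,v_4] = [v_4] − [v_3].
The 5×10 boundary matrix has rank 4 and Smith normal form diag(1,1,1,1).

∂_2: C_2 → C_1 maps a triangle to the signed sum of its edges. For instance
  ∂[v_1,v_2,v_3] = [v_2,v_3] − [v_1,v_3] + [v_1,v_2],
  ∂[v_0,v_1,v_2] = [v_1,v_2] − [v_0,v_2] + [v_0,v_1].
As a 10×10 matrix over Z this has rank 6, with invariant factors (1,1,1,1,1,1).

∂_3: C_3 → C_2 sends each 3-simplex σ to the alternating sum Σ_i (−1)^i (σ with its i-th vertex removed). For instance
  ∂[v_0,v_1,v_3,v_4] = [v_1,v_3,v_4] − [v_0,v_3,v_4] + [v_0,v_1,v_4] − [v_0,v_1,v_3],
  ∂[v_1,v_2,v_3,v_4] = [v_2,v_3,v_4] − [v_1,v_3,v_4] + [v_1,v_2,v_4] − [v_1,v_2,v_3].
This gives a 10×5 integer matrix of rank 4; reducing to Smith normal form yields diagonal entries (1,1,1,1).

Now H_k = ker ∂_k / im ∂_{k+1}, so:

  H_3: rank ker ∂_3 − rank ∂_4 = (5 − 4) − 0 = 1, and there is no ∂_4, so H_3 ≅ Z.

(K is a triangulation of the 3-sphere S^3.)

H_3 ≅ Z.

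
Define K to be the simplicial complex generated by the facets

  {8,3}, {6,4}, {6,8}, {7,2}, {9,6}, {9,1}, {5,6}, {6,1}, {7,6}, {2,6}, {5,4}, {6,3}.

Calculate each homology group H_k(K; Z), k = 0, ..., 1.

H_0 = Z,  H_1 = Z^4.

Fix the vertex order 1 < 2 < 3 < 4 < 5 < 6 < 7 < 8 < 9 and write every simplex with vertices in increasing order. Then dim K = 1 and the simplices of K are:

  0-simplices (9): [1], [2], [3], [4], [5], [6], [7], [8], [9]
  1-simplices (12): [1,6], [1,9], [2,6], [2,7], [3,6], [3,8], [4,5], [4,6], [5,6], [6,7], [6,8], [6,9]

giving chain groups C_0 ≅ Z^9, C_1 ≅ Z^12.

Boundary ∂_1: C_1 → C_0 is given by ∂[p,q] = [q] − [p].
This gives a 9×12 integer matrix of rank 8; reducing to Smith normal form yields diagonal entries (1,1,1,1,1,1,1,1).

Reading off H_k = ker ∂_k / im ∂_{k+1}:

  H_0: rank C_0 − rank ∂_1 = 9 − 8 = 1, and the invariant factors of ∂_1 are all 1, so H_0 ≅ Z.
  H_1: rank ker ∂_1 − rank ∂_2 = (12 − 8) − 0 = 4, and there is no ∂_2, so H_1 ≅ Z^4.

(K is a triangulation of a wedge of 4 circles.)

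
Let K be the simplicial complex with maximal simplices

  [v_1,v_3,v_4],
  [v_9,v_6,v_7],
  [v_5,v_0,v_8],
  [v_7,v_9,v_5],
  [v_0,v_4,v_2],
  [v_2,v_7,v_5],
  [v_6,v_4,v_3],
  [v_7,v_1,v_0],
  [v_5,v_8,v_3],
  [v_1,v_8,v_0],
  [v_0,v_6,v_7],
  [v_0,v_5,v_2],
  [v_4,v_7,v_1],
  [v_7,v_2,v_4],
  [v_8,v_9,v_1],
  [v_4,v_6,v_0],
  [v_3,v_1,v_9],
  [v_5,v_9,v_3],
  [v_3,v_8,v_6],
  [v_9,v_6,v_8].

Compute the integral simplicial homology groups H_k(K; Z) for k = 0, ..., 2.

H_0 ≅ Z,  H_1 ≅ Z ⊕ Z_2,  H_2 = 0.

Take the total order v_0 < v_1 < v_2 < v_3 < v_4 < v_5 < v_6 < v_7 < v_8 < v_9 on the vertex set. Then K (dimension 2) consists of the simplices:

  0-simplices (10): [v_0], [v_1], [v_2], [v_3], [v_4], [v_5], [v_6], [v_7], [v_8], [v_9]
  1-simplices (30): (30 of them)
  2-simplices (20): (20 of them)

giving chain groups C_0 ≅ Z^10, C_1 ≅ Z^30, C_2 ≅ Z^20.

∂_1: C_1 → C_0 is given by ∂[p,q] = [q] − [p]. For instance
  ∂[v_8,v_9] = [v_9] − [v_8].
As a 10×30 matrix over Z this has rank 9, with invariant factors (1,1,1,1,1,1,1,1,1).

Boundary ∂_2: C_2 → C_1 maps a triangle to the signed sum of its edges. For instance
  ∂[v_0,v_1,v_7] = [v_1,v_7] − [v_0,v_7] + [v_0,v_1],
  ∂[v_0,v_6,v_7] = [v_6,v_7] − [v_0,v_7] + [v_0,v_6].
The 30×20 boundary matrix has rank 20 and Smith normal form diag(1,1,1,1,1,1,1,1,1,1,1,1,1,1,1,1,1,1,1,2).

Reading off H_k = ker ∂_k / im ∂_{k+1}:

  H_0: rank C_0 − rank ∂_1 = 10 − 9 = 1, and the invariant factors of ∂_1 are all 1, so H_0 = Z.
  H_1: rank ker ∂_1 − rank ∂_2 = (30 − 9) − 20 = 1, and ∂_2 has invariant factor 2 > 1, so H_1 = Z ⊕ Z_2.
  H_2: rank ker ∂_2 − rank ∂_3 = (20 − 20) − 0 = 0, and there is no ∂_3, so H_2 = 0.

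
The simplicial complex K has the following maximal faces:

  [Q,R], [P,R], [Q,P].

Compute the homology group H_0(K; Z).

H_0 ≅ Z.

K has 3 vertices, 3 edges.
rank ∂_0 = 0, rank ∂_1 = 2 ⇒ b_0 = 3 − 0 − 2 = 1; all invariant factors of ∂_1 are 1 so no torsion. So H_0 ≅ Z.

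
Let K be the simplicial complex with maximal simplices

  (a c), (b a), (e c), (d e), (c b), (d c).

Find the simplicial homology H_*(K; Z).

H_0 = Z,  H_1 = Z^2.

K has 5 vertices, 6 edges.
rank ∂_0 = 0, rank ∂_1 = 4 ⇒ b_0 = 5 − 0 − 4 = 1; all invariant factors of ∂_1 are 1 so no torsion. So H_0 ≅ Z.
rank ∂_1 = 4, rank ∂_2 = 0 ⇒ b_1 = 6 − 4 − 0 = 2. So H_1 ≅ Z^2.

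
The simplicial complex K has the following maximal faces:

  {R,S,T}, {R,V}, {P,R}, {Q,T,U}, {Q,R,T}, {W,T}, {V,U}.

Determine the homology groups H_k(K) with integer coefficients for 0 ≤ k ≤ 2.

H_0 ≅ Z,  H_1 ≅ Z,  H_2 = 0.

Take the total order P < Q < R < S < T < U < V < W on the vertex set. Then K (dimension 2) consists of the simplices:

  0-simplices (8): P, Q, R, S, T, U, V, W
  1-simplices (11): PR, QR, QT, QU, RS, RT, RV, ST, TU, TW, UV
  2-simplices (3): QRT, QTU, RST

giving chain groups C_0 ≅ Z^8, C_1 ≅ Z^11, C_2 ≅ Z^3.

∂_1: C_1 → C_0 maps an edge to its endpoints' difference, ∂[p,q] = q − p. For instance
  ∂RV = V − R.
This gives a 8×11 integer matrix of rank 7; reducing to Smith normal form yields diagonal entries (1,1,1,1,1,1,1).

Boundary ∂_2: C_2 → C_1 acts by ∂[p,q,r] = [q,r] − [p,r] + [p,q]. For instance
  ∂QTU = TU − QU + QT,
  ∂RST = ST − RT + RS.
This gives a 11×3 integer matrix of rank 3; reducing to Smith normal form yields diagonal entries (1,1,1).

From H_k ≅ ker(∂_k) / im(∂_{k+1}) we obtain:

  H_0: rank C_0 − rank ∂_1 = 8 − 7 = 1, and the invariant factors of ∂_1 are all 1, so H_0 ≅ Z.
  H_1: rank ker ∂_1 − rank ∂_2 = (11 − 7) − 3 = 1, and the invariant factors of ∂_2 are all 1, so H_1 ≅ Z.
  H_2: rank ker ∂_2 − rank ∂_3 = (3 − 3) − 0 = 0, and there is no ∂_3, so H_2 ≅ 0.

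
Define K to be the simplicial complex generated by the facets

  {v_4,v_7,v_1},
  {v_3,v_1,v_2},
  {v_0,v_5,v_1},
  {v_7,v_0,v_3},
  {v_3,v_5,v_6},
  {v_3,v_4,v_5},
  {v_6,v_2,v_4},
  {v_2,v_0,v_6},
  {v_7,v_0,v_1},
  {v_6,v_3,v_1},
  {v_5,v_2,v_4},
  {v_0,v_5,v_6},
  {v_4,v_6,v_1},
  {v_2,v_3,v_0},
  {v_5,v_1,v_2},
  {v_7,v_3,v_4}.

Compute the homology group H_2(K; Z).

H_2 = Z.

Fix the vertex order v_0 < v_1 < v_2 < v_3 < v_4 < v_5 < v_6 < v_7 and write every simplex with vertices in increasing order. Then dim K = 2 and the simplices of K are:

  0-simplices (8): [v_0], [v_1], [v_2], [v_3], [v_4], [v_5], [v_6], [v_7]
  1-simplices (24): (24 of them)
  2-simplices (16): (16 of them)

giving chain groups C_0 ≅ Z^8, C_1 ≅ Z^24, C_2 ≅ Z^16.

Boundary ∂_1: C_1 → C_0 sends each edge [p,q] (with p < q) to q − p. For instance
  ∂[v_1,v_7] = [v_7] − [v_1].
This gives a 8×24 integer matrix of rank 7; reducing to Smith normal form yields diagonal entries (1,1,1,1,1,1,1).

∂_2: C_2 → C_1 sends each 2-simplex [p,q,r] to [q,r] − [p,r] + [p,q]. For instance
  ∂[v_0,v_5,v_6] = [v_5,v_6] − [v_0,v_6] + [v_0,v_5],
  ∂[v_3,v_4,v_5] = [v_4,v_5] − [v_3,v_5] + [v_3,v_4].
As a 24×16 matrix over Z this has rank 15, with invariant factors (1,1,1,1,1,1,1,1,1,1,1,1,1,1,1).

From H_k ≅ ker(∂_k) / im(∂_{k+1}) we obtain:

  H_2: rank ker ∂_2 − rank ∂_3 = (16 − 15) − 0 = 1, and there is no ∂_3, so H_2 = Z.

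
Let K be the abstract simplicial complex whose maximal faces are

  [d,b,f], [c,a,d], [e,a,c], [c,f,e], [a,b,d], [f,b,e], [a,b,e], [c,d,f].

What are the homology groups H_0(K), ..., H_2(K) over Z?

K has 6 vertices, 12 edges, 8 triangles.
rank ∂_0 = 0, rank ∂_1 = 5 ⇒ b_0 = 6 − 0 − 5 = 1; all invariant factors of ∂_1 are 1 so no torsion. So H_0 = Z.
rank ∂_1 = 5, rank ∂_2 = 7 ⇒ b_1 = 12 − 5 − 7 = 0; all invariant factors of ∂_2 are 1 so no torsion. So H_1 = 0.
rank ∂_2 = 7, rank ∂_3 = 0 ⇒ b_2 = 8 − 7 − 0 = 1. So H_2 = Z.

H_0 = Z,  H_1 = 0,  H_2 = Z.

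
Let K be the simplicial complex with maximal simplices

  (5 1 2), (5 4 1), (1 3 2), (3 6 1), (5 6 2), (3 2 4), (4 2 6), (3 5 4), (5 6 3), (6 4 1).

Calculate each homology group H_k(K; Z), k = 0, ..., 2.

H_0 = Z,  H_1 = Z/2Z,  H_2 = 0.

Order the vertices as 1 < 2 < 3 < 4 < 5 < 6. Listing each simplex with vertices in this order, K has dimension 2 with simplices:

  0-simplices (6): [1], [2], [3], [4], [5], [6]
  1-simplices (15): [1,2], [1,3], [1,4], [1,5], [1,6], [2,3], [2,4], [2,5], [2,6], [3,4], [3,5], [3,6], [4,5], [4,6], [5,6]
  2-simplices (10): [1,2,3], [1,2,5], [1,3,6], [1,4,5], [1,4,6], [2,3,4], [2,4,6], [2,5,6], [3,4,5], [3,5,6]

giving chain groups C_0 ≅ Z^6, C_1 ≅ Z^15, C_2 ≅ Z^10.

∂_1: C_1 → C_0 sends each edge [p,q] (with p < q) to q − p.
As a 6×15 matrix over Z this has rank 5, with invariant factors (1,1,1,1,1).

Boundary ∂_2: C_2 → C_1 sends each 2-simplex [p,q,r] to [q,r] − [p,r] + [p,q]. For instance
  ∂[3,5,6] = [5,6] − [3,6] + [3,5],
  ∂[2,4,6] = [4,6] − [2,6] + [2,4].
The resulting 15×10 matrix has rank 10, and its Smith normal form has invariant factors (1,1,1,1,1,1,1,1,1,2).

Computing H_k = (kernel of ∂_k) / (image of ∂_{k+1}):

  H_0: rank C_0 − rank ∂_1 = 6 − 5 = 1, and the invariant factors of ∂_1 are all 1, so H_0 ≅ Z.
  H_1: rank ker ∂_1 − rank ∂_2 = (15 − 5) − 10 = 0, and ∂_2 has invariant factor 2 > 1, so H_1 ≅ Z/2Z.
  H_2: rank ker ∂_2 − rank ∂_3 = (10 − 10) − 0 = 0, and there is no ∂_3, so H_2 ≅ 0.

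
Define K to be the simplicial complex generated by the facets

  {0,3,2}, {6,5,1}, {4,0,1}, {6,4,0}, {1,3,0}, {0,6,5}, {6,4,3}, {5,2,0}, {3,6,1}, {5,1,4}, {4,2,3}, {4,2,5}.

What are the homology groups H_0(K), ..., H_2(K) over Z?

Fix the vertex order 0 < 1 < 2 < 3 < 4 < 5 < 6 and write every simplex with vertices in increasing order. Then dim K = 2 and the simplices of K are:

  0-simplices (7): [0], [1], [2], [3], [4], [5], [6]
  1-simplices (18): [0,1], [0,2], [0,3], [0,4], [0,5], [0,6], [1,3], [1,4], [1,5], [1,6], [2,3], [2,4], [2,5], [3,4], [3,6], [4,5], [4,6], [5,6]
  2-simplices (12): [0,1,3], [0,1,4], [0,2,3], [0,2,5], [0,4,6], [0,5,6], [1,3,6], [1,4,5], [1,5,6], [2,3,4], [2,4,5], [3,4,6]

Hence C_0 ≅ Z^7, C_1 ≅ Z^18, C_2 ≅ Z^12.

The boundary map ∂_1: C_1 → C_0 sends each edge [p,q] (with p < q) to q − p. For instance
  ∂[0,3] = [3] − [0].
The resulting 7×18 matrix has rank 6, and its Smith normal form has invariant factors (1,1,1,1,1,1).

∂_2: C_2 → C_1 acts by ∂[p,q,r] = [q,r] − [p,r] + [p,q]. For instance
  ∂[2,3,4] = [3,4] − [2,4] + [2,3],
  ∂[0,2,3] = [2,3] − [0,3] + [0,2].
The resulting 18×12 matrix has rank 12, and its Smith normal form has invariant factors (1,1,1,1,1,1,1,1,1,1,1,2).

Computing H_k = (kernel of ∂_k) / (image of ∂_{k+1}):

  H_0: rank C_0 − rank ∂_1 = 7 − 6 = 1, and the invariant factors of ∂_1 are all 1, so H_0 ≅ Z.
  H_1: rank ker ∂_1 − rank ∂_2 = (18 − 6) − 12 = 0, and ∂_2 has invariant factor 2 > 1, so H_1 ≅ Z/2.
  H_2: rank ker ∂_2 − rank ∂_3 = (12 − 12) − 0 = 0, and there is no ∂_3, so H_2 ≅ 0.

As a check, the Euler characteristic is 7 − 18 + 12 = 1, which agrees with 1 − 0 + 0 = 1.

H_0 = Z,  H_1 = Z/2,  H_2 = 0.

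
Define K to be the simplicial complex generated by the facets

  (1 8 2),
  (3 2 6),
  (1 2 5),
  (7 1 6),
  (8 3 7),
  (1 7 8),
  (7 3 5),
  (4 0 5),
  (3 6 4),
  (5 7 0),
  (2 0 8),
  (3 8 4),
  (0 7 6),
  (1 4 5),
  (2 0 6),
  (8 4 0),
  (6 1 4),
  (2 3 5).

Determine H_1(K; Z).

H_1 = Z^2.

Fix the vertex order 0 < 1 < 2 < 3 < 4 < 5 < 6 < 7 < 8 and write every simplex with vertices in increasing order. Then dim K = 2 and the simplices of K are:

  0-simplices (9): [0], [1], [2], [3], [4], [5], [6], [7], [8]
  1-simplices (27): (27 of them)
  2-simplices (18): [0,2,6], [0,2,8], [0,4,5], [0,4,8], [0,5,7], [0,6,7], [1,2,5], [1,2,8], [1,4,5], [1,4,6], [1,6,7], [1,7,8], [2,3,5], [2,3,6], [3,4,6], [3,4,8], [3,5,7], [3,7,8]

giving chain groups C_0 ≅ Z^9, C_1 ≅ Z^27, C_2 ≅ Z^18.

Boundary ∂_1: C_1 → C_0 sends each edge [p,q] (with p < q) to q − p. For instance
  ∂[2,3] = [3] − [2].
The resulting 9×27 matrix has rank 8, and its Smith normal form has invariant factors (1,1,1,1,1,1,1,1).

Boundary ∂_2: C_2 → C_1 acts by ∂[p,q,r] = [q,r] − [p,r] + [p,q]. For instance
  ∂[1,2,5] = [2,5] − [1,5] + [1,2],
  ∂[1,4,6] = [4,6] − [1,6] + [1,4].
The resulting 27×18 matrix has rank 17, and its Smith normal form has invariant factors (1,1,1,1,1,1,1,1,1,1,1,1,1,1,1,1,1).

Now H_k = ker ∂_k / im ∂_{k+1}, so:

  H_1: rank ker ∂_1 − rank ∂_2 = (27 − 8) − 17 = 2, and the invariant factors of ∂_2 are all 1, so H_1 ≅ Z^2.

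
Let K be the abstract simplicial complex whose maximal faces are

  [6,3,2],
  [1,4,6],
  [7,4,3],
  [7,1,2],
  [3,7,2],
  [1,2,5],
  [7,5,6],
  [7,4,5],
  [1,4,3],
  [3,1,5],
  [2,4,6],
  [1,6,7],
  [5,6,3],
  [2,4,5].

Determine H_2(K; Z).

K has 7 vertices, 21 edges, 14 triangles.
rank ∂_2 = 13, rank ∂_3 = 0 ⇒ b_2 = 14 − 13 − 0 = 1. So H_2 = Z.

H_2 = Z.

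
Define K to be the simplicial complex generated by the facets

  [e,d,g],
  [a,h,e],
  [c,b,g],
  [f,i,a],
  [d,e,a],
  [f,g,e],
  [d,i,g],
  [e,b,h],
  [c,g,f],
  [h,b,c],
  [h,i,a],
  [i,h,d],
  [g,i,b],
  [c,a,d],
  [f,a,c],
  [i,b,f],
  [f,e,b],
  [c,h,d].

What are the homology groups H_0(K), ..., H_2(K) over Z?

K has 9 vertices, 27 edges, 18 triangles.
rank ∂_0 = 0, rank ∂_1 = 8 ⇒ b_0 = 9 − 0 − 8 = 1; all invariant factors of ∂_1 are 1 so no torsion. So H_0 = Z.
rank ∂_1 = 8, rank ∂_2 = 18 ⇒ b_1 = 27 − 8 − 18 = 1; ∂_2 has invariant factor(s) [2] giving torsion. So H_1 = Z ⊕ Z/2Z.
rank ∂_2 = 18, rank ∂_3 = 0 ⇒ b_2 = 18 − 18 − 0 = 0. So H_2 = 0.

H_0 = Z,  H_1 = Z ⊕ Z/2Z,  H_2 = 0.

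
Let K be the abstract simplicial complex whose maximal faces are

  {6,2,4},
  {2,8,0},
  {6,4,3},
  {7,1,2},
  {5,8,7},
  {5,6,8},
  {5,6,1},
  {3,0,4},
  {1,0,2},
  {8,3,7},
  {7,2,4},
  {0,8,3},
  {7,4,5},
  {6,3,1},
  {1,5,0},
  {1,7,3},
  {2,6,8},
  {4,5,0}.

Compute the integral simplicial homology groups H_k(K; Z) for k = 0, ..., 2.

Order the vertices as 0 < 1 < 2 < 3 < 4 < 5 < 6 < 7 < 8. Listing each simplex with vertices in this order, K has dimension 2 with simplices:

  0-simplices (9): [0], [1], [2], [3], [4], [5], [6], [7], [8]
  1-simplices (27): (27 of them)
  2-simplices (18): [0,1,2], [0,1,5], [0,2,8], [0,3,4], [0,3,8], [0,4,5], [1,2,7], [1,3,6], [1,3,7], [1,5,6], [2,4,6], [2,4,7], [2,6,8], [3,4,6], [3,7,8], [4,5,7], [5,6,8], [5,7,8]

so the chain groups are C_0 ≅ Z^9, C_1 ≅ Z^27, C_2 ≅ Z^18.

The boundary map ∂_1: C_1 → C_0 maps an edge to its endpoints' difference, ∂[p,q] = q − p.
This gives a 9×27 integer matrix of rank 8; reducing to Smith normal form yields diagonal entries (1,1,1,1,1,1,1,1).

The boundary map ∂_2: C_2 → C_1 acts by ∂[p,q,r] = [q,r] − [p,r] + [p,q]. For instance
  ∂[2,6,8] = [6,8] − [2,8] + [2,6],
  ∂[2,4,6] = [4,6] − [2,6] + [2,4].
This gives a 27×18 integer matrix of rank 17; reducing to Smith normal form yields diagonal entries (1,1,1,1,1,1,1,1,1,1,1,1,1,1,1,1,1).

Computing H_k = (kernel of ∂_k) / (image of ∂_{k+1}):

  H_0: rank C_0 − rank ∂_1 = 9 − 8 = 1, and the invariant factors of ∂_1 are all 1, so H_0 ≅ Z.
  H_1: rank ker ∂_1 − rank ∂_2 = (27 − 8) − 17 = 2, and the invariant factors of ∂_2 are all 1, so H_1 ≅ Z^2.
  H_2: rank ker ∂_2 − rank ∂_3 = (18 − 17) − 0 = 1, and there is no ∂_3, so H_2 ≅ Z.

(K is a triangulation of the torus T^2.)

H_0 = Z,  H_1 = Z^2,  H_2 = Z.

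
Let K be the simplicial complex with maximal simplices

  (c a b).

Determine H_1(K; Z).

Order the vertices as a < b < c. Listing each simplex with vertices in this order, K has dimension 2 with simplices:

  0-simplices (3): a, b, c
  1-simplices (3): ab, ac, bc
  2-simplices (1): abc

Hence C_0 ≅ Z^3, C_1 ≅ Z^3, C_2 ≅ Z^1.

The boundary map ∂_1: C_1 → C_0 maps an edge to its endpoints' difference, ∂[p,q] = q − p.
This gives a 3×3 integer matrix of rank 2; reducing to Smith normal form yields diagonal entries (1,1).

∂_2: C_2 → C_1 sends each 2-simplex [p,q,r] to [q,r] − [p,r] + [p,q]. For instance
  ∂abc = bc − ac + ab.
As a 3×1 matrix over Z this has rank 1, with invariant factors (1).

Computing H_k = (kernel of ∂_k) / (image of ∂_{k+1}):

  H_1: rank ker ∂_1 − rank ∂_2 = (3 − 2) − 1 = 0, and the invariant factors of ∂_2 are all 1, so H_1 = 0.

H_1 ≅ 0.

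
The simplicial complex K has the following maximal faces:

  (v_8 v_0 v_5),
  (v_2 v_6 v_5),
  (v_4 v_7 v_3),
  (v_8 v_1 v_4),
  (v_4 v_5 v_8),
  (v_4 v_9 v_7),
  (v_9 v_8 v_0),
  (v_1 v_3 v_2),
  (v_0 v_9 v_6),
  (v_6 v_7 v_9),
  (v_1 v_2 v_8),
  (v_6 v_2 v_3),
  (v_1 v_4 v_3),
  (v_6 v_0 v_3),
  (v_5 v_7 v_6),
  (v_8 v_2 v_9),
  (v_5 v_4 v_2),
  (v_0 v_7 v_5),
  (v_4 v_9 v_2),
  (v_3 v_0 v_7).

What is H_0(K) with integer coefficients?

K has 10 vertices, 30 edges, 20 triangles.
rank ∂_0 = 0, rank ∂_1 = 9 ⇒ b_0 = 10 − 0 − 9 = 1; all invariant factors of ∂_1 are 1 so no torsion. So H_0 = Z.

H_0 ≅ Z.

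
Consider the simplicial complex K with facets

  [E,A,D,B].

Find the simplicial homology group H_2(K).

H_2 = 0.

We work with the vertex ordering A < B < D < E. The simplices of K, each written with vertices in increasing order, are:

  0-simplices (4): A, B, D, E
  1-simplices (6): AB, AD, AE, BD, BE, DE
  2-simplices (4): ABD, ABE, ADE, BDE
  3-simplices (1): ABDE

so the chain groups are C_0 ≅ Z^4, C_1 ≅ Z^6, C_2 ≅ Z^4, C_3 ≅ Z^1.

Boundary ∂_1: C_1 → C_0 is given by ∂[p,q] = [q] − [p]. For instance
  ∂AE = E − A.
This gives a 4×6 integer matrix of rank 3; reducing to Smith normal form yields diagonal entries (1,1,1).

Boundary ∂_2: C_2 → C_1 sends each 2-simplex [p,q,r] to [q,r] − [p,r] + [p,q]. For instance
  ∂ABD = BD − AD + AB,
  ∂ABE = BE − AE + AB.
This gives a 6×4 integer matrix of rank 3; reducing to Smith normal form yields diagonal entries (1,1,1).

The boundary map ∂_3: C_3 → C_2 sends each 3-simplex σ to the alternating sum Σ_i (−1)^i (σ with its i-th vertex removed). For instance
  ∂ABDE = BDE − ADE + ABE − ABD.
The 4×1 boundary matrix has rank 1 and Smith normal form diag(1).

From H_k ≅ ker(∂_k) / im(∂_{k+1}) we obtain:

  H_2: rank ker ∂_2 − rank ∂_3 = (4 − 3) − 1 = 0, and the invariant factors of ∂_3 are all 1, so H_2 = 0.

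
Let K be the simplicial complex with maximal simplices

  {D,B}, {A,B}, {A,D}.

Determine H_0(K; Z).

H_0 = Z.

We work with the vertex ordering A < B < D. The simplices of K, each written with vertices in increasing order, are:

  0-simplices (3): A, B, D
  1-simplices (3): AB, AD, BD

Hence C_0 ≅ Z^3, C_1 ≅ Z^3.

∂_1: C_1 → C_0 maps an edge to its endpoints' difference, ∂[p,q] = q − p. For instance
  ∂AB = B − A.
As a 3×3 matrix over Z this has rank 2, with invariant factors (1,1).

From H_k ≅ ker(∂_k) / im(∂_{k+1}) we obtain:

  H_0: rank C_0 − rank ∂_1 = 3 − 2 = 1, and the invariant factors of ∂_1 are all 1, so H_0 = Z.

(K is a triangulation of the circle S^1.)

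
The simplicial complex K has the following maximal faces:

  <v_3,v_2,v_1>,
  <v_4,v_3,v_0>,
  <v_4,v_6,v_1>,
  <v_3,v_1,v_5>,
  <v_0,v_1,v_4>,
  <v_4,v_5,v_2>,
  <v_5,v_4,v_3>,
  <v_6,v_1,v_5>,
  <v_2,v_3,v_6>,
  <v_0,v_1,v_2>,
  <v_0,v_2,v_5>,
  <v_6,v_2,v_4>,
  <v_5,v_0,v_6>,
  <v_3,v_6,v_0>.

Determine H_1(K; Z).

Take the total order v_0 < v_1 < v_2 < v_3 < v_4 < v_5 < v_6 on the vertex set. Then K (dimension 2) consists of the simplices:

  0-simplices (7): [v_0], [v_1], [v_2], [v_3], [v_4], [v_5], [v_6]
  1-simplices (21): (21 of them)
  2-simplices (14): (14 of them)

giving chain groups C_0 ≅ Z^7, C_1 ≅ Z^21, C_2 ≅ Z^14.

∂_1: C_1 → C_0 is given by ∂[p,q] = [q] − [p]. For instance
  ∂[v_0,v_3] = [v_3] − [v_0].
The resulting 7×21 matrix has rank 6, and its Smith normal form has invariant factors (1,1,1,1,1,1).

The boundary map ∂_2: C_2 → C_1 maps a triangle to the signed sum of its edges. For instance
  ∂[v_3,v_4,v_5] = [v_4,v_5] − [v_3,v_5] + [v_3,v_4],
  ∂[v_0,v_2,v_5] = [v_2,v_5] − [v_0,v_5] + [v_0,v_2].
The 21×14 boundary matrix has rank 13 and Smith normal form diag(1,1,1,1,1,1,1,1,1,1,1,1,1).

Now H_k = ker ∂_k / im ∂_{k+1}, so:

  H_1: rank ker ∂_1 − rank ∂_2 = (21 − 6) − 13 = 2, and the invariant factors of ∂_2 are all 1, so H_1 = Z^2.

(K is a triangulation of the torus T^2.)

H_1 ≅ Z^2.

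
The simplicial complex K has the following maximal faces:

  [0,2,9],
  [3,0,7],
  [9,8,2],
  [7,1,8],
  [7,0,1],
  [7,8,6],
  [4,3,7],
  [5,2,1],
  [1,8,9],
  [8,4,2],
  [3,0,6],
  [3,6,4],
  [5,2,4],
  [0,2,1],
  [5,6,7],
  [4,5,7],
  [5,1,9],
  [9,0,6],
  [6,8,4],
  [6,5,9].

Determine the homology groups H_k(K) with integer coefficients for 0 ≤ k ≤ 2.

We work with the vertex ordering 0 < 1 < 2 < 3 < 4 < 5 < 6 < 7 < 8 < 9. The simplices of K, each written with vertices in increasing order, are:

  0-simplices (10): [0], [1], [2], [3], [4], [5], [6], [7], [8], [9]
  1-simplices (30): (30 of them)
  2-simplices (20): (20 of them)

Hence C_0 ≅ Z^10, C_1 ≅ Z^30, C_2 ≅ Z^20.

The boundary map ∂_1: C_1 → C_0 sends each edge [p,q] (with p < q) to q − p. For instance
  ∂[4,8] = [8] − [4].
This gives a 10×30 integer matrix of rank 9; reducing to Smith normal form yields diagonal entries (1,1,1,1,1,1,1,1,1).

∂_2: C_2 → C_1 acts by ∂[p,q,r] = [q,r] − [p,r] + [p,q]. For instance
  ∂[2,4,5] = [4,5] − [2,5] + [2,4],
  ∂[2,4,8] = [4,8] − [2,8] + [2,4].
As a 30×20 matrix over Z this has rank 20, with invariant factors (1,1,1,1,1,1,1,1,1,1,1,1,1,1,1,1,1,1,1,2).

From H_k ≅ ker(∂_k) / im(∂_{k+1}) we obtain:

  H_0: rank C_0 − rank ∂_1 = 10 − 9 = 1, and the invariant factors of ∂_1 are all 1, so H_0 ≅ Z.
  H_1: rank ker ∂_1 − rank ∂_2 = (30 − 9) − 20 = 1, and ∂_2 has invariant factor 2 > 1, so H_1 ≅ Z ⊕ Z_2.
  H_2: rank ker ∂_2 − rank ∂_3 = (20 − 20) − 0 = 0, and there is no ∂_3, so H_2 ≅ 0.

(K is a triangulation of the Klein bottle.)

H_0 = Z,  H_1 = Z ⊕ Z_2,  H_2 = 0.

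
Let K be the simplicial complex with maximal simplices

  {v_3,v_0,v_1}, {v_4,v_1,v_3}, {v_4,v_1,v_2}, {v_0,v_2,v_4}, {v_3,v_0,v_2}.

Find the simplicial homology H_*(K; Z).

H_0 = Z,  H_1 = Z,  H_2 = 0.

Take the total order v_0 < v_1 < v_2 < v_3 < v_4 on the vertex set. Then K (dimension 2) consists of the simplices:

  0-simplices (5): [v_0], [v_1], [v_2], [v_3], [v_4]
  1-simplices (10): [v_0,v_1], [v_0,v_2], [v_0,v_3], [v_0,v_4], [v_1,v_2], [v_1,v_3], [v_1,v_4], [v_2,v_3], [v_2,v_4], [v_3,v_4]
  2-simplices (5): [v_0,v_1,v_3], [v_0,v_2,v_3], [v_0,v_2,v_4], [v_1,v_2,v_4], [v_1,v_3,v_4]

Hence C_0 ≅ Z^5, C_1 ≅ Z^10, C_2 ≅ Z^5.

The boundary map ∂_1: C_1 → C_0 sends each edge [p,q] (with p < q) to q − p.
This gives a 5×10 integer matrix of rank 4; reducing to Smith normal form yields diagonal entries (1,1,1,1).

The boundary map ∂_2: C_2 → C_1 acts by ∂[p,q,r] = [q,r] − [p,r] + [p,q]. For instance
  ∂[v_0,v_1,v_3] = [v_1,v_3] − [v_0,v_3] + [v_0,v_1],
  ∂[v_1,v_2,v_4] = [v_2,v_4] − [v_1,v_4] + [v_1,v_2].
This gives a 10×5 integer matrix of rank 5; reducing to Smith normal form yields diagonal entries (1,1,1,1,1).

Reading off H_k = ker ∂_k / im ∂_{k+1}:

  H_0: rank C_0 − rank ∂_1 = 5 − 4 = 1, and the invariant factors of ∂_1 are all 1, so H_0 ≅ Z.
  H_1: rank ker ∂_1 − rank ∂_2 = (10 − 4) − 5 = 1, and the invariant factors of ∂_2 are all 1, so H_1 ≅ Z.
  H_2: rank ker ∂_2 − rank ∂_3 = (5 − 5) − 0 = 0, and there is no ∂_3, so H_2 ≅ 0.

As a check, the Euler characteristic is 5 − 10 + 5 = 0, which agrees with 1 − 1 + 0 = 0.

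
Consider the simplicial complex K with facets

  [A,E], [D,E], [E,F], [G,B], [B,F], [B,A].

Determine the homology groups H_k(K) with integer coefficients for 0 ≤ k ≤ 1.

H_0 = Z,  H_1 = Z.

Fix the vertex order A < B < D < E < F < G and write every simplex with vertices in increasing order. Then dim K = 1 and the simplices of K are:

  0-simplices (6): A, B, D, E, F, G
  1-simplices (6): AB, AE, BF, BG, DE, EF

Hence C_0 ≅ Z^6, C_1 ≅ Z^6.

∂_1: C_1 → C_0 is given by ∂[p,q] = [q] − [p].
As a 6×6 matrix over Z this has rank 5, with invariant factors (1,1,1,1,1).

Computing H_k = (kernel of ∂_k) / (image of ∂_{k+1}):

  H_0: rank C_0 − rank ∂_1 = 6 − 5 = 1, and the invariant factors of ∂_1 are all 1, so H_0 ≅ Z.
  H_1: rank ker ∂_1 − rank ∂_2 = (6 − 5) − 0 = 1, and there is no ∂_2, so H_1 ≅ Z.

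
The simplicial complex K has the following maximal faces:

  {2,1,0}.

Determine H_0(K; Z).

K has 3 vertices, 3 edges, 1 triangle.
rank ∂_0 = 0, rank ∂_1 = 2 ⇒ b_0 = 3 − 0 − 2 = 1; all invariant factors of ∂_1 are 1 so no torsion. So H_0 ≅ Z.

H_0 = Z.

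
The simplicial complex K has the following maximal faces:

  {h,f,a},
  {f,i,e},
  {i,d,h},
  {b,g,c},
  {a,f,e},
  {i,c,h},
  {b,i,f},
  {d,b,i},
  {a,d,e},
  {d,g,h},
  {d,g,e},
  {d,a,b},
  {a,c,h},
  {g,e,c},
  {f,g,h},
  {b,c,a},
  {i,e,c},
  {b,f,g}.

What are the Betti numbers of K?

We work with the vertex ordering a < b < c < d < e < f < g < h < i. The simplices of K, each written with vertices in increasing order, are:

  0-simplices (9): a, b, c, d, e, f, g, h, i
  1-simplices (27): ab, ac, ad, ae, af, ah, bc, bd, bf, bg, bi, ce, cg, ch, ci, de, dg, dh, di, ef, eg, ei, fg, fh, fi, gh, hi
  2-simplices (18): abc, abd, ach, ade, aef, afh, bcg, bdi, bfg, bfi, ceg, cei, chi, deg, dgh, dhi, efi, fgh

so the chain groups are C_0 ≅ Z^9, C_1 ≅ Z^27, C_2 ≅ Z^18.

∂_1: C_1 → C_0 maps an edge to its endpoints' difference, ∂[p,q] = q − p. For instance
  ∂bi = i − b.
The 9×27 boundary matrix has rank 8 and Smith normal form diag(1,1,1,1,1,1,1,1).

Boundary ∂_2: C_2 → C_1 acts by ∂[p,q,r] = [q,r] − [p,r] + [p,q]. For instance
  ∂fgh = gh − fh + fg,
  ∂bfi = fi − bi + bf.
The 27×18 boundary matrix has rank 17 and Smith normal form diag(1,1,1,1,1,1,1,1,1,1,1,1,1,1,1,1,1).

From H_k ≅ ker(∂_k) / im(∂_{k+1}) we obtain:

  H_0: rank C_0 − rank ∂_1 = 9 − 8 = 1, and the invariant factors of ∂_1 are all 1, so H_0 = Z.
  H_1: rank ker ∂_1 − rank ∂_2 = (27 − 8) − 17 = 2, and the invariant factors of ∂_2 are all 1, so H_1 = Z^2.
  H_2: rank ker ∂_2 − rank ∂_3 = (18 − 17) − 0 = 1, and there is no ∂_3, so H_2 = Z.

Hence the Betti numbers are b_0 = 1, b_1 = 2, b_2 = 1.

b_0 = 1, b_1 = 2, b_2 = 1.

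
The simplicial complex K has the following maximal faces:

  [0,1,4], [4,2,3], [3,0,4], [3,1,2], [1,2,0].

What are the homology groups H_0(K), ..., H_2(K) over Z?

Order the vertices as 0 < 1 < 2 < 3 < 4. Listing each simplex with vertices in this order, K has dimension 2 with simplices:

  0-simplices (5): [0], [1], [2], [3], [4]
  1-simplices (10): [0,1], [0,2], [0,3], [0,4], [1,2], [1,3], [1,4], [2,3], [2,4], [3,4]
  2-simplices (5): [0,1,2], [0,1,4], [0,3,4], [1,2,3], [2,3,4]

so the chain groups are C_0 ≅ Z^5, C_1 ≅ Z^10, C_2 ≅ Z^5.

Boundary ∂_1: C_1 → C_0 is given by ∂[p,q] = [q] − [p]. For instance
  ∂[0,3] = [3] − [0].
As a 5×10 matrix over Z this has rank 4, with invariant factors (1,1,1,1).

The boundary map ∂_2: C_2 → C_1 sends each 2-simplex [p,q,r] to [q,r] − [p,r] + [p,q]. For instance
  ∂[2,3,4] = [3,4] − [2,4] + [2,3],
  ∂[0,3,4] = [3,4] − [0,4] + [0,3].
This gives a 10×5 integer matrix of rank 5; reducing to Smith normal form yields diagonal entries (1,1,1,1,1).

Reading off H_k = ker ∂_k / im ∂_{k+1}:

  H_0: rank C_0 − rank ∂_1 = 5 − 4 = 1, and the invariant factors of ∂_1 are all 1, so H_0 = Z.
  H_1: rank ker ∂_1 − rank ∂_2 = (10 − 4) − 5 = 1, and the invariant factors of ∂_2 are all 1, so H_1 = Z.
  H_2: rank ker ∂_2 − rank ∂_3 = (5 − 5) − 0 = 0, and there is no ∂_3, so H_2 = 0.

(K is a triangulation of the Möbius band.)

H_0 ≅ Z,  H_1 ≅ Z,  H_2 = 0.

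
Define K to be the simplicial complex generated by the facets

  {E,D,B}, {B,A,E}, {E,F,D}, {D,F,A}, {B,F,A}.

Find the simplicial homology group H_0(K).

Fix the vertex order A < B < D < E < F and write every simplex with vertices in increasing order. Then dim K = 2 and the simplices of K are:

  0-simplices (5): A, B, D, E, F
  1-simplices (10): AB, AD, AE, AF, BD, BE, BF, DE, DF, EF
  2-simplices (5): ABE, ABF, ADF, BDE, DEF

so the chain groups are C_0 ≅ Z^5, C_1 ≅ Z^10, C_2 ≅ Z^5.

Boundary ∂_1: C_1 → C_0 is given by ∂[p,q] = [q] − [p]. For instance
  ∂DF = F − D.
The resulting 5×10 matrix has rank 4, and its Smith normal form has invariant factors (1,1,1,1).

The boundary map ∂_2: C_2 → C_1 sends each 2-simplex [p,q,r] to [q,r] − [p,r] + [p,q]. For instance
  ∂ABF = BF − AF + AB,
  ∂ABE = BE − AE + AB.
This gives a 10×5 integer matrix of rank 5; reducing to Smith normal form yields diagonal entries (1,1,1,1,1).

From H_k ≅ ker(∂_k) / im(∂_{k+1}) we obtain:

  H_0: rank C_0 − rank ∂_1 = 5 − 4 = 1, and the invariant factors of ∂_1 are all 1, so H_0 = Z.

(K is a triangulation of the Möbius band.)

H_0 ≅ Z.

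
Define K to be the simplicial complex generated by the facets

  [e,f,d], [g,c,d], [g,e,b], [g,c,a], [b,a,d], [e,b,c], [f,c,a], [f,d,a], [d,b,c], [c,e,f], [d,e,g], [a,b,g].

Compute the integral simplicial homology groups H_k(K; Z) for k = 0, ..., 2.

Order the vertices as a < b < c < d < e < f < g. Listing each simplex with vertices in this order, K has dimension 2 with simplices:

  0-simplices (7): a, b, c, d, e, f, g
  1-simplices (18): ab, ac, ad, af, ag, bc, bd, be, bg, cd, ce, cf, cg, de, df, dg, ef, eg
  2-simplices (12): abd, abg, acf, acg, adf, bcd, bce, beg, cdg, cef, def, deg

so the chain groups are C_0 ≅ Z^7, C_1 ≅ Z^18, C_2 ≅ Z^12.

Boundary ∂_1: C_1 → C_0 sends each edge [p,q] (with p < q) to q − p. For instance
  ∂cf = f − c.
The resulting 7×18 matrix has rank 6, and its Smith normal form has invariant factors (1,1,1,1,1,1).

The boundary map ∂_2: C_2 → C_1 acts by ∂[p,q,r] = [q,r] − [p,r] + [p,q]. For instance
  ∂acg = cg − ag + ac,
  ∂bcd = cd − bd + bc.
This gives a 18×12 integer matrix of rank 12; reducing to Smith normal form yields diagonal entries (1,1,1,1,1,1,1,1,1,1,1,2).

From H_k ≅ ker(∂_k) / im(∂_{k+1}) we obtain:

  H_0: rank C_0 − rank ∂_1 = 7 − 6 = 1, and the invariant factors of ∂_1 are all 1, so H_0 = Z.
  H_1: rank ker ∂_1 − rank ∂_2 = (18 − 6) − 12 = 0, and ∂_2 has invariant factor 2 > 1, so H_1 = Z/2.
  H_2: rank ker ∂_2 − rank ∂_3 = (12 − 12) − 0 = 0, and there is no ∂_3, so H_2 = 0.

H_0 ≅ Z,  H_1 ≅ Z/2,  H_2 = 0.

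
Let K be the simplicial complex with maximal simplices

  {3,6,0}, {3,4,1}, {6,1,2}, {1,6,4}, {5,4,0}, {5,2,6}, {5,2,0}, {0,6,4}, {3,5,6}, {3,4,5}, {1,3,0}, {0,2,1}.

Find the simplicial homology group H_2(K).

K has 7 vertices, 18 edges, 12 triangles.
rank ∂_2 = 12, rank ∂_3 = 0 ⇒ b_2 = 12 − 12 − 0 = 0. So H_2 = 0.

H_2 ≅ 0.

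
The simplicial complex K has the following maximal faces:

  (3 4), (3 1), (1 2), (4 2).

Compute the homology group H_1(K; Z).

Fix the vertex order 1 < 2 < 3 < 4 and write every simplex with vertices in increasing order. Then dim K = 1 and the simplices of K are:

  0-simplices (4): [1], [2], [3], [4]
  1-simplices (4): [1,2], [1,3], [2,4], [3,4]

Hence C_0 ≅ Z^4, C_1 ≅ Z^4.

Boundary ∂_1: C_1 → C_0 maps an edge to its endpoints' difference, ∂[p,q] = q − p. For instance
  ∂[1,2] = [2] − [1].
The resulting 4×4 matrix has rank 3, and its Smith normal form has invariant factors (1,1,1).

Reading off H_k = ker ∂_k / im ∂_{k+1}:

  H_1: rank ker ∂_1 − rank ∂_2 = (4 − 3) − 0 = 1, and there is no ∂_2, so H_1 ≅ Z.

H_1 = Z.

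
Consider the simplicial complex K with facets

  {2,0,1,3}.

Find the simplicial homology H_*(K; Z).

H_0 ≅ Z,  H_1 = 0,  H_2 = 0,  H_3 = 0.

Order the vertices as 0 < 1 < 2 < 3. Listing each simplex with vertices in this order, K has dimension 3 with simplices:

  0-simplices (4): [0], [1], [2], [3]
  1-simplices (6): [0,1], [0,2], [0,3], [1,2], [1,3], [2,3]
  2-simplices (4): [0,1,2], [0,1,3], [0,2,3], [1,2,3]
  3-simplices (1): [0,1,2,3]

so the chain groups are C_0 ≅ Z^4, C_1 ≅ Z^6, C_2 ≅ Z^4, C_3 ≅ Z^1.

∂_1: C_1 → C_0 sends each edge [p,q] (with p < q) to q − p. For instance
  ∂[0,3] = [3] − [0].
This gives a 4×6 integer matrix of rank 3; reducing to Smith normal form yields diagonal entries (1,1,1).

The boundary map ∂_2: C_2 → C_1 acts by ∂[p,q,r] = [q,r] − [p,r] + [p,q]. For instance
  ∂[0,1,2] = [1,2] − [0,2] + [0,1],
  ∂[0,1,3] = [1,3] − [0,3] + [0,1].
This gives a 6×4 integer matrix of rank 3; reducing to Smith normal form yields diagonal entries (1,1,1).

∂_3: C_3 → C_2 sends each 3-simplex σ to the alternating sum Σ_i (−1)^i (σ with its i-th vertex removed). For instance
  ∂[0,1,2,3] = [1,2,3] − [0,2,3] + [0,1,3] − [0,1,2].
This gives a 4×1 integer matrix of rank 1; reducing to Smith normal form yields diagonal entries (1).

Computing H_k = (kernel of ∂_k) / (image of ∂_{k+1}):

  H_0: rank C_0 − rank ∂_1 = 4 − 3 = 1, and the invariant factors of ∂_1 are all 1, so H_0 ≅ Z.
  H_1: rank ker ∂_1 − rank ∂_2 = (6 − 3) − 3 = 0, and the invariant factors of ∂_2 are all 1, so H_1 ≅ 0.
  H_2: rank ker ∂_2 − rank ∂_3 = (4 − 3) − 1 = 0, and the invariant factors of ∂_3 are all 1, so H_2 ≅ 0.
  H_3: rank ker ∂_3 − rank ∂_4 = (1 − 1) − 0 = 0, and there is no ∂_4, so H_3 ≅ 0.

(K is a triangulation of the 3-simplex.)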